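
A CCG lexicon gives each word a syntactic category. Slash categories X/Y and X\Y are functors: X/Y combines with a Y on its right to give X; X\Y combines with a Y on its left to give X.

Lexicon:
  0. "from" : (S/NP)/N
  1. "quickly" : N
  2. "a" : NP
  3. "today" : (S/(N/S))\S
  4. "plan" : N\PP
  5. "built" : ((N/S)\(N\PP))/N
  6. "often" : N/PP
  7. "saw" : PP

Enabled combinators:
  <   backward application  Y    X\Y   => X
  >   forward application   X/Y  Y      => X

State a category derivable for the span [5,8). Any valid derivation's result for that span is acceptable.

[0,8] S   >
  [0,4] S/(N/S)   <
    [0,3] S   >
      [0,2] S/NP   >
        [0,1] "from" : (S/NP)/N
        [1,2] "quickly" : N
      [2,3] "a" : NP
    [3,4] "today" : (S/(N/S))\S
  [4,8] N/S   <
    [4,5] "plan" : N\PP
    [5,8] (N/S)\(N\PP)   >
      [5,6] "built" : ((N/S)\(N\PP))/N
      [6,8] N   >
        [6,7] "often" : N/PP
        [7,8] "saw" : PP

(N/S)\(N\PP)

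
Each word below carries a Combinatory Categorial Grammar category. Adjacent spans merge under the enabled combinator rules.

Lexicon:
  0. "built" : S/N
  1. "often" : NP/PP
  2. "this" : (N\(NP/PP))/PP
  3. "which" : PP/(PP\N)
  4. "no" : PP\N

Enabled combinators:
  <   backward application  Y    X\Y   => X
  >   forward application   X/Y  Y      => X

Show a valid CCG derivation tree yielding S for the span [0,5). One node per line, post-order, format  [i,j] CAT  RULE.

[0,1] S/N  lex  "built"
[1,2] NP/PP  lex  "often"
[2,3] (N\(NP/PP))/PP  lex  "this"
[3,4] PP/(PP\N)  lex  "which"
[4,5] PP\N  lex  "no"
[3,5] PP  >  k=4
[2,5] N\(NP/PP)  >  k=3
[1,5] N  <  k=2
[0,5] S  >  k=1

[0,5] S   >
  [0,1] "built" : S/N
  [1,5] N   <
    [1,2] "often" : NP/PP
    [2,5] N\(NP/PP)   >
      [2,3] "this" : (N\(NP/PP))/PP
      [3,5] PP   >
        [3,4] "which" : PP/(PP\N)
        [4,5] "no" : PP\N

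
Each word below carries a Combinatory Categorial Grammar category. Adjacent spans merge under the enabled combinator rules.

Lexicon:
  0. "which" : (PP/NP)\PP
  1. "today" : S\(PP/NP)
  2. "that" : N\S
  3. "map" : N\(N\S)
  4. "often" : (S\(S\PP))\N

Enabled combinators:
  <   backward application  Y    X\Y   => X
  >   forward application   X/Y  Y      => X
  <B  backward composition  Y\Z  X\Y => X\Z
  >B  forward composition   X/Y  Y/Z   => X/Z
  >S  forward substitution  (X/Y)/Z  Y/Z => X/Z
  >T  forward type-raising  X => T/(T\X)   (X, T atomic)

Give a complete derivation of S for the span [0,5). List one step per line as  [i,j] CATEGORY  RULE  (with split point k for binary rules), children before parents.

[0,5] S   <
  [0,2] S\PP   <B
    [0,1] "which" : (PP/NP)\PP
    [1,2] "today" : S\(PP/NP)
  [2,5] S\(S\PP)   <
    [2,4] N   <
      [2,3] "that" : N\S
      [3,4] "map" : N\(N\S)
    [4,5] "often" : (S\(S\PP))\N

[0,1] (PP/NP)\PP  lex  "which"
[1,2] S\(PP/NP)  lex  "today"
[0,2] S\PP  <B  k=1
[2,3] N\S  lex  "that"
[3,4] N\(N\S)  lex  "map"
[2,4] N  <  k=3
[4,5] (S\(S\PP))\N  lex  "often"
[2,5] S\(S\PP)  <  k=4
[0,5] S  <  k=2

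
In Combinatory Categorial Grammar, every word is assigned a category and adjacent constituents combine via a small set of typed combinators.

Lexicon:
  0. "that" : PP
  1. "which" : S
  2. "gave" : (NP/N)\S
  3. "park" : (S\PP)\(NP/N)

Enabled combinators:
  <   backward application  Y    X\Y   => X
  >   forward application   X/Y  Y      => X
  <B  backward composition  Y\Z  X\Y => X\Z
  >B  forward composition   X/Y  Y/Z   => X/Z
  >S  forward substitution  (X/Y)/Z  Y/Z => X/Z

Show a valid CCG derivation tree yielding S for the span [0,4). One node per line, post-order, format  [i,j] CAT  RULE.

[0,4] S   <
  [0,1] "that" : PP
  [1,4] S\PP   <
    [1,3] NP/N   <
      [1,2] "which" : S
      [2,3] "gave" : (NP/N)\S
    [3,4] "park" : (S\PP)\(NP/N)

[0,1] PP  lex  "that"
[1,2] S  lex  "which"
[2,3] (NP/N)\S  lex  "gave"
[1,3] NP/N  <  k=2
[3,4] (S\PP)\(NP/N)  lex  "park"
[1,4] S\PP  <  k=3
[0,4] S  <  k=1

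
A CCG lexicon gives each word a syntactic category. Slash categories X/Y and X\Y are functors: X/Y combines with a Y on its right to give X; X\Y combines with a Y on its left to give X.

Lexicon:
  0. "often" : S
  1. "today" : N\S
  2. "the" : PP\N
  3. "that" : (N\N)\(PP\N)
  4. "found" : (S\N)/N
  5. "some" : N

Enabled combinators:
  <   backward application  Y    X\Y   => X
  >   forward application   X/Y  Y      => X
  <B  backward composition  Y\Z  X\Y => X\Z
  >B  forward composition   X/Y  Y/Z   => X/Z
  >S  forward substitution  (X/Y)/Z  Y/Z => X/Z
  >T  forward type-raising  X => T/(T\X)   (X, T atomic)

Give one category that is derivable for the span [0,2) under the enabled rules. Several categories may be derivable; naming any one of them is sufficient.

[0,6] S   <
  [0,2] N   >
    [0,1] N/(N\S)   >T
      [0,1] "often" : S
    [1,2] "today" : N\S
  [2,6] S\N   <B
    [2,4] N\N   <
      [2,3] "the" : PP\N
      [3,4] "that" : (N\N)\(PP\N)
    [4,6] S\N   >
      [4,5] "found" : (S\N)/N
      [5,6] "some" : N

N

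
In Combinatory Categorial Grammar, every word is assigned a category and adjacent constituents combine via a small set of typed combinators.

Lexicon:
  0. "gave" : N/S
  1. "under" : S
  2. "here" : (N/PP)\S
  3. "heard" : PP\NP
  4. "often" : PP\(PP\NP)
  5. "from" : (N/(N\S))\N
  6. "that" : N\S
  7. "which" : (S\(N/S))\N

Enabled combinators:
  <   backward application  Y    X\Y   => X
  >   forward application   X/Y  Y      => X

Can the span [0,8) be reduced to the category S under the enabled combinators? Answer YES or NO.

[0,8] S   <
  [0,1] "gave" : N/S
  [1,8] S\(N/S)   <
    [1,7] N   >
      [1,6] N/(N\S)   <
        [1,5] N   >
          [1,3] N/PP   <
            [1,2] "under" : S
            [2,3] "here" : (N/PP)\S
          [3,5] PP   <
            [3,4] "heard" : PP\NP
            [4,5] "often" : PP\(PP\NP)
        [5,6] "from" : (N/(N\S))\N
      [6,7] "that" : N\S
    [7,8] "which" : (S\(N/S))\N

YES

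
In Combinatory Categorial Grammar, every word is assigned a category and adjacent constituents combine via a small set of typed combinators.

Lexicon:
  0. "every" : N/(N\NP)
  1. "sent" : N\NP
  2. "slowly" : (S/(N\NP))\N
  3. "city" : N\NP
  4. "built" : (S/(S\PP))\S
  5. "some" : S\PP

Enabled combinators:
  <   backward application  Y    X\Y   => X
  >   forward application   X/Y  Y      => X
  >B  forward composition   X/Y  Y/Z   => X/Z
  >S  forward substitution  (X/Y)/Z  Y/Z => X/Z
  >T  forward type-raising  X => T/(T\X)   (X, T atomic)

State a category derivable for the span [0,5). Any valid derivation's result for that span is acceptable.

[0,6] S   >
  [0,5] S/(S\PP)   <
    [0,4] S   >
      [0,3] S/(N\NP)   <
        [0,2] N   >
          [0,1] "every" : N/(N\NP)
          [1,2] "sent" : N\NP
        [2,3] "slowly" : (S/(N\NP))\N
      [3,4] "city" : N\NP
    [4,5] "built" : (S/(S\PP))\S
  [5,6] "some" : S\PP

S/(S\PP)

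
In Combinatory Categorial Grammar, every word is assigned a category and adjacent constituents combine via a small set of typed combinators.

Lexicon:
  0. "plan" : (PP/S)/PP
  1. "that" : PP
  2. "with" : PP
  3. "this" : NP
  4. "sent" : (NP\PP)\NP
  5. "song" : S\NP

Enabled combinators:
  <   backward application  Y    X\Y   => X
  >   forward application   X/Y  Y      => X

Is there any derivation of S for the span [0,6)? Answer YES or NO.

NO

(PP/S)/PP PP PP NP (NP\PP)\NP S\NP
CKY chart[0,6] = {PP}; S ∉ chart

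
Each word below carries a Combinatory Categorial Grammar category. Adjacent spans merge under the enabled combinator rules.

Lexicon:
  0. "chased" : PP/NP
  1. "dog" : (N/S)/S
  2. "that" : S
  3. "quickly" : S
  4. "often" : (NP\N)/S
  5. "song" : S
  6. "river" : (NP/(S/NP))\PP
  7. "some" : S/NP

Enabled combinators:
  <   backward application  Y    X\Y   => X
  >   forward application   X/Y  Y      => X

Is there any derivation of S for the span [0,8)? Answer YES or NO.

PP/NP (N/S)/S S S (NP\N)/S S (NP/(S/NP))\PP S/NP
CKY chart[0,8] = {NP}; S ∉ chart

NO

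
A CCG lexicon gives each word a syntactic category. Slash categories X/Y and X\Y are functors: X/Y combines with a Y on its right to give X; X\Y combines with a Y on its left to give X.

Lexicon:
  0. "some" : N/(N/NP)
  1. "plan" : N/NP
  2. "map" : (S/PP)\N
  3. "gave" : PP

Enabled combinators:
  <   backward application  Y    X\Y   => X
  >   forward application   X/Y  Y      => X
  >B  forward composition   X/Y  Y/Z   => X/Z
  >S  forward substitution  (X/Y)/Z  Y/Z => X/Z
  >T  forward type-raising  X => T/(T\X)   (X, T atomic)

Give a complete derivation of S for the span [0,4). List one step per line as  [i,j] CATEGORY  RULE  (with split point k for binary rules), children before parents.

[0,1] N/(N/NP)  lex  "some"
[1,2] N/NP  lex  "plan"
[0,2] N  >  k=1
[2,3] (S/PP)\N  lex  "map"
[0,3] S/PP  <  k=2
[3,4] PP  lex  "gave"
[0,4] S  >  k=3

[0,4] S   >
  [0,3] S/PP   <
    [0,2] N   >
      [0,1] "some" : N/(N/NP)
      [1,2] "plan" : N/NP
    [2,3] "map" : (S/PP)\N
  [3,4] "gave" : PP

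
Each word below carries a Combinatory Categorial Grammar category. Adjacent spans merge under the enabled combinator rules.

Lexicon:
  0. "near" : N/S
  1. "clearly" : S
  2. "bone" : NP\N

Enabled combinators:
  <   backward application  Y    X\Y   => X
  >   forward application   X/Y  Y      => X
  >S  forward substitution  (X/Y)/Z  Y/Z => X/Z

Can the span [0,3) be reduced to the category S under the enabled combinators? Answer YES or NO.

NO

N/S S NP\N
CKY chart[0,3] = {NP}; S ∉ chart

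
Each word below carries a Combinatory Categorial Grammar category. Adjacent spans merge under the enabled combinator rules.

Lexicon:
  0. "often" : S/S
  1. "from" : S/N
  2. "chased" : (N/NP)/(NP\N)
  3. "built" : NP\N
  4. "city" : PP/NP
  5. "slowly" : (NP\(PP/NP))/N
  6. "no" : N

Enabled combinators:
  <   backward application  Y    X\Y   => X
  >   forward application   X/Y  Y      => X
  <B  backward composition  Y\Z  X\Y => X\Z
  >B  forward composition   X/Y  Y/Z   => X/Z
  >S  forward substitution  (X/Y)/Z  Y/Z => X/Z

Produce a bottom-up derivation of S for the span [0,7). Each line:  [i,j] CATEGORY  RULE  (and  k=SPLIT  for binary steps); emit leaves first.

[0,1] S/S  lex  "often"
[1,2] S/N  lex  "from"
[2,3] (N/NP)/(NP\N)  lex  "chased"
[3,4] NP\N  lex  "built"
[2,4] N/NP  >  k=3
[1,4] S/NP  >B  k=2
[0,4] S/NP  >B  k=1
[4,5] PP/NP  lex  "city"
[5,6] (NP\(PP/NP))/N  lex  "slowly"
[6,7] N  lex  "no"
[5,7] NP\(PP/NP)  >  k=6
[4,7] NP  <  k=5
[0,7] S  >  k=4

[0,7] S   >
  [0,4] S/NP   >B
    [0,1] "often" : S/S
    [1,4] S/NP   >B
      [1,2] "from" : S/N
      [2,4] N/NP   >
        [2,3] "chased" : (N/NP)/(NP\N)
        [3,4] "built" : NP\N
  [4,7] NP   <
    [4,5] "city" : PP/NP
    [5,7] NP\(PP/NP)   >
      [5,6] "slowly" : (NP\(PP/NP))/N
      [6,7] "no" : N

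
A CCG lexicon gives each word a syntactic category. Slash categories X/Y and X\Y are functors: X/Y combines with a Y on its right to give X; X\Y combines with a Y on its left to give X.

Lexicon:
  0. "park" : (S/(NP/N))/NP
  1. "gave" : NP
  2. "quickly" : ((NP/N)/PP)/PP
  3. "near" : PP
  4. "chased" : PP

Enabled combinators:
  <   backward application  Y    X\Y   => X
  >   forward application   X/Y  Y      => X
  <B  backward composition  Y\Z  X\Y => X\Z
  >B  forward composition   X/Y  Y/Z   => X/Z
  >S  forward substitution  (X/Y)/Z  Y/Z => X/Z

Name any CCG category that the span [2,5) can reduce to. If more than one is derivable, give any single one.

[0,5] S   >
  [0,2] S/(NP/N)   >
    [0,1] "park" : (S/(NP/N))/NP
    [1,2] "gave" : NP
  [2,5] NP/N   >
    [2,4] (NP/N)/PP   >
      [2,3] "quickly" : ((NP/N)/PP)/PP
      [3,4] "near" : PP
    [4,5] "chased" : PP

NP/N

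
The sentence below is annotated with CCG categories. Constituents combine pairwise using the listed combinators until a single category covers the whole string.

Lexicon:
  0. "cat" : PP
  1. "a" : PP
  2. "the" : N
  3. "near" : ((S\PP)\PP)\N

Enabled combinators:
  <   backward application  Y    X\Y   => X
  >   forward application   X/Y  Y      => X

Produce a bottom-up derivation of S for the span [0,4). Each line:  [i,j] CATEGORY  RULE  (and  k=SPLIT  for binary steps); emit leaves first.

[0,1] PP  lex  "cat"
[1,2] PP  lex  "a"
[2,3] N  lex  "the"
[3,4] ((S\PP)\PP)\N  lex  "near"
[2,4] (S\PP)\PP  <  k=3
[1,4] S\PP  <  k=2
[0,4] S  <  k=1

[0,4] S   <
  [0,1] "cat" : PP
  [1,4] S\PP   <
    [1,2] "a" : PP
    [2,4] (S\PP)\PP   <
      [2,3] "the" : N
      [3,4] "near" : ((S\PP)\PP)\N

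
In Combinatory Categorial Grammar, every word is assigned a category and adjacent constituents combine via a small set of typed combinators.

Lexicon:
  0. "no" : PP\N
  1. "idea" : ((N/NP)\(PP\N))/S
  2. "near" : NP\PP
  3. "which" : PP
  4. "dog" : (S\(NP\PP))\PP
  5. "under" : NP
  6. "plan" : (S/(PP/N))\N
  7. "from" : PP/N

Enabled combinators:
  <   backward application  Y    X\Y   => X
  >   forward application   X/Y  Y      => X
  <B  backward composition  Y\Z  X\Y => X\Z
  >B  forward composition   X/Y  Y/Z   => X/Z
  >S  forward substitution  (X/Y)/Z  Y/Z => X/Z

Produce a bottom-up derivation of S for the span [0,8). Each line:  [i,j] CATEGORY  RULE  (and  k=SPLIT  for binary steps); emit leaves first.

[0,1] PP\N  lex  "no"
[1,2] ((N/NP)\(PP\N))/S  lex  "idea"
[2,3] NP\PP  lex  "near"
[3,4] PP  lex  "which"
[4,5] (S\(NP\PP))\PP  lex  "dog"
[3,5] S\(NP\PP)  <  k=4
[2,5] S  <  k=3
[1,5] (N/NP)\(PP\N)  >  k=2
[0,5] N/NP  <  k=1
[5,6] NP  lex  "under"
[0,6] N  >  k=5
[6,7] (S/(PP/N))\N  lex  "plan"
[0,7] S/(PP/N)  <  k=6
[7,8] PP/N  lex  "from"
[0,8] S  >  k=7

[0,8] S   >
  [0,7] S/(PP/N)   <
    [0,6] N   >
      [0,5] N/NP   <
        [0,1] "no" : PP\N
        [1,5] (N/NP)\(PP\N)   >
          [1,2] "idea" : ((N/NP)\(PP\N))/S
          [2,5] S   <
            [2,3] "near" : NP\PP
            [3,5] S\(NP\PP)   <
              [3,4] "which" : PP
              [4,5] "dog" : (S\(NP\PP))\PP
      [5,6] "under" : NP
    [6,7] "plan" : (S/(PP/N))\N
  [7,8] "from" : PP/N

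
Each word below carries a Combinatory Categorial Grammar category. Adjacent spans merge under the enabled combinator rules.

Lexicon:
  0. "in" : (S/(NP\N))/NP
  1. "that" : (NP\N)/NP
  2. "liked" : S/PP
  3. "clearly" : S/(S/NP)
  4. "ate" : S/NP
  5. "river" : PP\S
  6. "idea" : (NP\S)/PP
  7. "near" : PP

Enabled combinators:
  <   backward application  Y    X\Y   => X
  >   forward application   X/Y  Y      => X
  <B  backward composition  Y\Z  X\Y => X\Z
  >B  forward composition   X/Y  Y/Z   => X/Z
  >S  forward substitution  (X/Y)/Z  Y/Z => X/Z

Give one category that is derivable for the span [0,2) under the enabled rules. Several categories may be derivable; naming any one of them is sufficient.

[0,8] S   >
  [0,2] S/NP   >S
    [0,1] "in" : (S/(NP\N))/NP
    [1,2] "that" : (NP\N)/NP
  [2,8] NP   <
    [2,6] S   >
      [2,3] "liked" : S/PP
      [3,6] PP   <
        [3,5] S   >
          [3,4] "clearly" : S/(S/NP)
          [4,5] "ate" : S/NP
        [5,6] "river" : PP\S
    [6,8] NP\S   >
      [6,7] "idea" : (NP\S)/PP
      [7,8] "near" : PP

S/NP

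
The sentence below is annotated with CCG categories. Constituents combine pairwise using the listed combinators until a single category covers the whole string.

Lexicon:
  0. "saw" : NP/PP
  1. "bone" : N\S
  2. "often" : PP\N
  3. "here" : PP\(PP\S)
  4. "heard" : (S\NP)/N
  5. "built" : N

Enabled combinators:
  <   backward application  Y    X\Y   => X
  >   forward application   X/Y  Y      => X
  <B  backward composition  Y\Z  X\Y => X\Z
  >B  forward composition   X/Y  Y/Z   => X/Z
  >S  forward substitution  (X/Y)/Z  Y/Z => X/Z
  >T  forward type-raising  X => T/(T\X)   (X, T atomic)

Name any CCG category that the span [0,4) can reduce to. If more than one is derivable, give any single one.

[0,6] S   <
  [0,4] NP   >
    [0,1] "saw" : NP/PP
    [1,4] PP   <
      [1,3] PP\S   <B
        [1,2] "bone" : N\S
        [2,3] "often" : PP\N
      [3,4] "here" : PP\(PP\S)
  [4,6] S\NP   >
    [4,5] "heard" : (S\NP)/N
    [5,6] "built" : N

NP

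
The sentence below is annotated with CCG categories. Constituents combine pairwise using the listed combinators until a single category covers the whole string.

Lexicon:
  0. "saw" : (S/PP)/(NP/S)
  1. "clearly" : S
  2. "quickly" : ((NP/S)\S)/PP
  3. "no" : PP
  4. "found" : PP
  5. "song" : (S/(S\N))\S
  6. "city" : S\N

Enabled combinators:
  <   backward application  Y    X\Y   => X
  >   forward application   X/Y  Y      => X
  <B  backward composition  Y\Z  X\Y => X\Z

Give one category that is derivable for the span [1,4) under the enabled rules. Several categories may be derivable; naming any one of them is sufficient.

NP/S

[0,7] S   >
  [0,6] S/(S\N)   <
    [0,5] S   >
      [0,4] S/PP   >
        [0,1] "saw" : (S/PP)/(NP/S)
        [1,4] NP/S   <
          [1,2] "clearly" : S
          [2,4] (NP/S)\S   >
            [2,3] "quickly" : ((NP/S)\S)/PP
            [3,4] "no" : PP
      [4,5] "found" : PP
    [5,6] "song" : (S/(S\N))\S
  [6,7] "city" : S\N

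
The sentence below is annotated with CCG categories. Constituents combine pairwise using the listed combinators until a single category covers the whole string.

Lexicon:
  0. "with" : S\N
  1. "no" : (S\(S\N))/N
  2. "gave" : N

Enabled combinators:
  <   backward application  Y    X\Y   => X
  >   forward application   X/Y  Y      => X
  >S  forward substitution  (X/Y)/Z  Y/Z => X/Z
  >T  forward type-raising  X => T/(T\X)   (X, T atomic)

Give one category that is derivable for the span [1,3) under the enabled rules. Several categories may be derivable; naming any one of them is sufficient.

S\(S\N)

[0,3] S   <
  [0,1] "with" : S\N
  [1,3] S\(S\N)   >
    [1,2] "no" : (S\(S\N))/N
    [2,3] "gave" : N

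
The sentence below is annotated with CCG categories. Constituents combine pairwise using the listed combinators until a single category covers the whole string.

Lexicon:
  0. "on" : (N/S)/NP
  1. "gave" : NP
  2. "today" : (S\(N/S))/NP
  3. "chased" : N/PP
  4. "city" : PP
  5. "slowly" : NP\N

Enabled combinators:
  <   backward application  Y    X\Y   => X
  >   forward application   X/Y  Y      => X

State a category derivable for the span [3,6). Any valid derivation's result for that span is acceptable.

[0,6] S   <
  [0,2] N/S   >
    [0,1] "on" : (N/S)/NP
    [1,2] "gave" : NP
  [2,6] S\(N/S)   >
    [2,3] "today" : (S\(N/S))/NP
    [3,6] NP   <
      [3,5] N   >
        [3,4] "chased" : N/PP
        [4,5] "city" : PP
      [5,6] "slowly" : NP\N

NP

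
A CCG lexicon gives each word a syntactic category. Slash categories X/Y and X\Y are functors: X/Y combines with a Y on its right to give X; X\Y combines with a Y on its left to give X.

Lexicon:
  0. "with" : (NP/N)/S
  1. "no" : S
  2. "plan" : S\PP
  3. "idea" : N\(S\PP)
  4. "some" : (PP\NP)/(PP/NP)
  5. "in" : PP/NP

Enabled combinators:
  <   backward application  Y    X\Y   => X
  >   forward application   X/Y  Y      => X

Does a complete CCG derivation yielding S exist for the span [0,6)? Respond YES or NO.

(NP/N)/S S S\PP N\(S\PP) (PP\NP)/(PP/NP) PP/NP
CKY chart[0,6] = {PP}; S ∉ chart

NO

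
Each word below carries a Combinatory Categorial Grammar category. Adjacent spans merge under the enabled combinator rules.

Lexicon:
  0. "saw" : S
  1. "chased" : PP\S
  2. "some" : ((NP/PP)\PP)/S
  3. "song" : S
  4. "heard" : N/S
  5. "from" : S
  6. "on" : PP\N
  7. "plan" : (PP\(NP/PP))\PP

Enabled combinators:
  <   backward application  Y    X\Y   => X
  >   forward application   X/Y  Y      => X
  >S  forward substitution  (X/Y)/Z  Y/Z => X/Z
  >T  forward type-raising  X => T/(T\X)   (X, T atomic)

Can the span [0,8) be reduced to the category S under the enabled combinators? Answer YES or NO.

NO

S PP\S ((NP/PP)\PP)/S S N/S S PP\N (PP\(NP/PP))\PP
CKY chart[0,8] = {N/(N\PP), NP/(NP\PP), PP, PP/(PP\PP), S/(S\PP)}; S ∉ chart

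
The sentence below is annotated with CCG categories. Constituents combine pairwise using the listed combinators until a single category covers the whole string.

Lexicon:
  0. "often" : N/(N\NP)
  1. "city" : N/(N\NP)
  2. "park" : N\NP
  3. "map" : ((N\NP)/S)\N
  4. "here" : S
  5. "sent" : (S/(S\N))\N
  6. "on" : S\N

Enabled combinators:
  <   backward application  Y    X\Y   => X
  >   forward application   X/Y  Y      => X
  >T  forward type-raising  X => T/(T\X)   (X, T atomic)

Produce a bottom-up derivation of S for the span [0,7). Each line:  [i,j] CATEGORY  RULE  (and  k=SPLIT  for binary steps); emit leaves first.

[0,1] N/(N\NP)  lex  "often"
[1,2] N/(N\NP)  lex  "city"
[2,3] N\NP  lex  "park"
[1,3] N  >  k=2
[3,4] ((N\NP)/S)\N  lex  "map"
[1,4] (N\NP)/S  <  k=3
[4,5] S  lex  "here"
[1,5] N\NP  >  k=4
[0,5] N  >  k=1
[5,6] (S/(S\N))\N  lex  "sent"
[0,6] S/(S\N)  <  k=5
[6,7] S\N  lex  "on"
[0,7] S  >  k=6

[0,7] S   >
  [0,6] S/(S\N)   <
    [0,5] N   >
      [0,1] "often" : N/(N\NP)
      [1,5] N\NP   >
        [1,4] (N\NP)/S   <
          [1,3] N   >
            [1,2] "city" : N/(N\NP)
            [2,3] "park" : N\NP
          [3,4] "map" : ((N\NP)/S)\N
        [4,5] "here" : S
    [5,6] "sent" : (S/(S\N))\N
  [6,7] "on" : S\N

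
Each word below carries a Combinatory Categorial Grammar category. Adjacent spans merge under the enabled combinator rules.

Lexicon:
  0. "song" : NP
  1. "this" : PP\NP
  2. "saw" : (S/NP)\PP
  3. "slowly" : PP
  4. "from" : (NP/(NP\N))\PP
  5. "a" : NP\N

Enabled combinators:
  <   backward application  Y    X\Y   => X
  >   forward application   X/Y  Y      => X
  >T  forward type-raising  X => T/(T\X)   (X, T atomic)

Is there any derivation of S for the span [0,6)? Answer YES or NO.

YES

[0,6] S   >
  [0,3] S/NP   <
    [0,2] PP   >
      [0,1] PP/(PP\NP)   >T
        [0,1] "song" : NP
      [1,2] "this" : PP\NP
    [2,3] "saw" : (S/NP)\PP
  [3,6] NP   >
    [3,5] NP/(NP\N)   <
      [3,4] "slowly" : PP
      [4,5] "from" : (NP/(NP\N))\PP
    [5,6] "a" : NP\N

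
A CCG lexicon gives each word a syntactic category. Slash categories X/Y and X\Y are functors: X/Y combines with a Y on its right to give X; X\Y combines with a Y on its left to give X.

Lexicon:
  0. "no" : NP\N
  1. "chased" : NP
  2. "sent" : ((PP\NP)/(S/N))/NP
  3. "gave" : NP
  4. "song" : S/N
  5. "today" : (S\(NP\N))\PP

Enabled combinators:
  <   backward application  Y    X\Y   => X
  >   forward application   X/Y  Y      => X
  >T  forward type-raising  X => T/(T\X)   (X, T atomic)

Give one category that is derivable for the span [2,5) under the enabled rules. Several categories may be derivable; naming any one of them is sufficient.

[0,6] S   <
  [0,1] "no" : NP\N
  [1,6] S\(NP\N)   <
    [1,5] PP   >
      [1,2] PP/(PP\NP)   >T
        [1,2] "chased" : NP
      [2,5] PP\NP   >
        [2,4] (PP\NP)/(S/N)   >
          [2,3] "sent" : ((PP\NP)/(S/N))/NP
          [3,4] "gave" : NP
        [4,5] "song" : S/N
    [5,6] "today" : (S\(NP\N))\PP

PP\NP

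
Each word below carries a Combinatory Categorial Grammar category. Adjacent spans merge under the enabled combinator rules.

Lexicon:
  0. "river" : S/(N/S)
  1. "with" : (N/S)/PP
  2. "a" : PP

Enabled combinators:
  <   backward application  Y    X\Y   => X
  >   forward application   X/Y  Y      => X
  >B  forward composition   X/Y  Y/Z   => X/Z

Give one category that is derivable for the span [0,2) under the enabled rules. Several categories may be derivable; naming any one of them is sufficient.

S/PP

[0,3] S   >
  [0,2] S/PP   >B
    [0,1] "river" : S/(N/S)
    [1,2] "with" : (N/S)/PP
  [2,3] "a" : PP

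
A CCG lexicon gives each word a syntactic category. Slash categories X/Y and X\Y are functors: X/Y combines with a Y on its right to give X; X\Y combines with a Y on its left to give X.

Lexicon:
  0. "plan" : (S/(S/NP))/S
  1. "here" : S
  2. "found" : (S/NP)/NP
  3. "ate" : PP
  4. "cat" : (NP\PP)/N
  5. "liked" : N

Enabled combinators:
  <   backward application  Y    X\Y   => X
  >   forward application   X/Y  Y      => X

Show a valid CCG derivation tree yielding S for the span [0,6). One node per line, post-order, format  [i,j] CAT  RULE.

[0,6] S   >
  [0,2] S/(S/NP)   >
    [0,1] "plan" : (S/(S/NP))/S
    [1,2] "here" : S
  [2,6] S/NP   >
    [2,3] "found" : (S/NP)/NP
    [3,6] NP   <
      [3,4] "ate" : PP
      [4,6] NP\PP   >
        [4,5] "cat" : (NP\PP)/N
        [5,6] "liked" : N

[0,1] (S/(S/NP))/S  lex  "plan"
[1,2] S  lex  "here"
[0,2] S/(S/NP)  >  k=1
[2,3] (S/NP)/NP  lex  "found"
[3,4] PP  lex  "ate"
[4,5] (NP\PP)/N  lex  "cat"
[5,6] N  lex  "liked"
[4,6] NP\PP  >  k=5
[3,6] NP  <  k=4
[2,6] S/NP  >  k=3
[0,6] S  >  k=2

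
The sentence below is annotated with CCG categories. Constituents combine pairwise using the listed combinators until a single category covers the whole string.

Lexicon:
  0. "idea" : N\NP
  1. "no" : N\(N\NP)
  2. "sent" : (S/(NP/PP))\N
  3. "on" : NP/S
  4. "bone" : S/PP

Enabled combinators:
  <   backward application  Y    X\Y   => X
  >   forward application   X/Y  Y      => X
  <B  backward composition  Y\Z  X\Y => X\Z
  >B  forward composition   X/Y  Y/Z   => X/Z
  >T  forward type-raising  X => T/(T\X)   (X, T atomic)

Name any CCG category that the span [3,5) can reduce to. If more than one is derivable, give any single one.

NP/PP

[0,5] S   >
  [0,3] S/(NP/PP)   <
    [0,2] N   <
      [0,1] "idea" : N\NP
      [1,2] "no" : N\(N\NP)
    [2,3] "sent" : (S/(NP/PP))\N
  [3,5] NP/PP   >B
    [3,4] "on" : NP/S
    [4,5] "bone" : S/PP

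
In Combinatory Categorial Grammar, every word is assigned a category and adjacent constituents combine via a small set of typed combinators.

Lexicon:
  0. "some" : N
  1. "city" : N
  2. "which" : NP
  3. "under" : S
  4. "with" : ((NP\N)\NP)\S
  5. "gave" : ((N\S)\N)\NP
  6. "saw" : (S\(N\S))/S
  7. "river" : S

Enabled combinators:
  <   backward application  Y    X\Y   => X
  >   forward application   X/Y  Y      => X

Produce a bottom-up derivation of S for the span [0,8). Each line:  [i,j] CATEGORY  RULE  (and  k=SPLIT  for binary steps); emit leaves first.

[0,8] S   <
  [0,6] N\S   <
    [0,1] "some" : N
    [1,6] (N\S)\N   <
      [1,5] NP   <
        [1,2] "city" : N
        [2,5] NP\N   <
          [2,3] "which" : NP
          [3,5] (NP\N)\NP   <
            [3,4] "under" : S
            [4,5] "with" : ((NP\N)\NP)\S
      [5,6] "gave" : ((N\S)\N)\NP
  [6,8] S\(N\S)   >
    [6,7] "saw" : (S\(N\S))/S
    [7,8] "river" : S

[0,1] N  lex  "some"
[1,2] N  lex  "city"
[2,3] NP  lex  "which"
[3,4] S  lex  "under"
[4,5] ((NP\N)\NP)\S  lex  "with"
[3,5] (NP\N)\NP  <  k=4
[2,5] NP\N  <  k=3
[1,5] NP  <  k=2
[5,6] ((N\S)\N)\NP  lex  "gave"
[1,6] (N\S)\N  <  k=5
[0,6] N\S  <  k=1
[6,7] (S\(N\S))/S  lex  "saw"
[7,8] S  lex  "river"
[6,8] S\(N\S)  >  k=7
[0,8] S  <  k=6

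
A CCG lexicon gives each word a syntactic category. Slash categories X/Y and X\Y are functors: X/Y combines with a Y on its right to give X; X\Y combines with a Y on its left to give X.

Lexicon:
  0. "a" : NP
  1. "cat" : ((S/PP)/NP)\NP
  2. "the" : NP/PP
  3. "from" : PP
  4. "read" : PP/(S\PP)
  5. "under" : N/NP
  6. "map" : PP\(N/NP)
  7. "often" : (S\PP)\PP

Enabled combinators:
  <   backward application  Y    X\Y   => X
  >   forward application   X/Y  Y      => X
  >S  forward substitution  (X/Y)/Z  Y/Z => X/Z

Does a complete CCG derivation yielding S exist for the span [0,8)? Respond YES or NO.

[0,8] S   >
  [0,4] S/PP   >
    [0,2] (S/PP)/NP   <
      [0,1] "a" : NP
      [1,2] "cat" : ((S/PP)/NP)\NP
    [2,4] NP   >
      [2,3] "the" : NP/PP
      [3,4] "from" : PP
  [4,8] PP   >
    [4,5] "read" : PP/(S\PP)
    [5,8] S\PP   <
      [5,7] PP   <
        [5,6] "under" : N/NP
        [6,7] "map" : PP\(N/NP)
      [7,8] "often" : (S\PP)\PP

YES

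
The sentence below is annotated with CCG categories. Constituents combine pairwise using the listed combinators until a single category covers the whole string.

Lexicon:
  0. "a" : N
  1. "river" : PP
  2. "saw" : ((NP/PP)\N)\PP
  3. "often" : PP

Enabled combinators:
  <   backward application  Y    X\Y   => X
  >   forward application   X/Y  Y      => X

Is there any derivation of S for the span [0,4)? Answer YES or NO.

N PP ((NP/PP)\N)\PP PP
CKY chart[0,4] = {NP}; S ∉ chart

NO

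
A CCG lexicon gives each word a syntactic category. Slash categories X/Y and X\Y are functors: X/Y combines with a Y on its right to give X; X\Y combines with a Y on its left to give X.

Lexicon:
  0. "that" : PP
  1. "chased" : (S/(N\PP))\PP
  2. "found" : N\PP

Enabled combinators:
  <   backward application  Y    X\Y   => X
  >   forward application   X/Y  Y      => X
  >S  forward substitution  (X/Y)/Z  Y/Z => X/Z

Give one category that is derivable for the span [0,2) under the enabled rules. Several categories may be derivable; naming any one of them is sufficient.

S/(N\PP)

[0,3] S   >
  [0,2] S/(N\PP)   <
    [0,1] "that" : PP
    [1,2] "chased" : (S/(N\PP))\PP
  [2,3] "found" : N\PP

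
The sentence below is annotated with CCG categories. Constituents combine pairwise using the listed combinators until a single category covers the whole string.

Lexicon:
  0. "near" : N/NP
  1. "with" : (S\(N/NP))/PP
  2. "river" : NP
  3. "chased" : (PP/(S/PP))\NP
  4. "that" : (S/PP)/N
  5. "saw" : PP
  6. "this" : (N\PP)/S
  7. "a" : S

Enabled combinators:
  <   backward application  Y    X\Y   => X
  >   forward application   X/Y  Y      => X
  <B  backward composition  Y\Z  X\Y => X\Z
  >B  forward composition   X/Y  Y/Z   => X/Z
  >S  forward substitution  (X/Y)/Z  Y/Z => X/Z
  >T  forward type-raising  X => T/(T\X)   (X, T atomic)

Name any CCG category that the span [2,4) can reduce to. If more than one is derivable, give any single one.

PP/(S/PP)

[0,8] S   <
  [0,1] "near" : N/NP
  [1,8] S\(N/NP)   >
    [1,2] "with" : (S\(N/NP))/PP
    [2,8] PP   >
      [2,4] PP/(S/PP)   <
        [2,3] "river" : NP
        [3,4] "chased" : (PP/(S/PP))\NP
      [4,8] S/PP   >
        [4,5] "that" : (S/PP)/N
        [5,8] N   >
          [5,6] N/(N\PP)   >T
            [5,6] "saw" : PP
          [6,8] N\PP   >
            [6,7] "this" : (N\PP)/S
            [7,8] "a" : S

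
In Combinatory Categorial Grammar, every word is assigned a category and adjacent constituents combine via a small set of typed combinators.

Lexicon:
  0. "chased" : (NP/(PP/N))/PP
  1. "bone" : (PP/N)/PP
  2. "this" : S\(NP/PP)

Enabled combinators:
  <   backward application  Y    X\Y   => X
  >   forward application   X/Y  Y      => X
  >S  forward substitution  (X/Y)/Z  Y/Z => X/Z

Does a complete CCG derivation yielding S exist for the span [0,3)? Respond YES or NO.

[0,3] S   <
  [0,2] NP/PP   >S
    [0,1] "chased" : (NP/(PP/N))/PP
    [1,2] "bone" : (PP/N)/PP
  [2,3] "this" : S\(NP/PP)

YES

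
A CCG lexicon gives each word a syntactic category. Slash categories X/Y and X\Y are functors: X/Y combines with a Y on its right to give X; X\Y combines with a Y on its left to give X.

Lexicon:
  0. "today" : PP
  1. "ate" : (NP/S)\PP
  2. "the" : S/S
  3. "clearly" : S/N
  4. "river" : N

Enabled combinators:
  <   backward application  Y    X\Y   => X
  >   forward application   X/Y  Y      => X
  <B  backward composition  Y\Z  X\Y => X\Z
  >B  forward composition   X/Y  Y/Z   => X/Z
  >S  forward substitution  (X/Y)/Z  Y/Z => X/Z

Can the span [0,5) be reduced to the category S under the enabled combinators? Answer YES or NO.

PP (NP/S)\PP S/S S/N N
CKY chart[0,5] = {NP}; S ∉ chart

NO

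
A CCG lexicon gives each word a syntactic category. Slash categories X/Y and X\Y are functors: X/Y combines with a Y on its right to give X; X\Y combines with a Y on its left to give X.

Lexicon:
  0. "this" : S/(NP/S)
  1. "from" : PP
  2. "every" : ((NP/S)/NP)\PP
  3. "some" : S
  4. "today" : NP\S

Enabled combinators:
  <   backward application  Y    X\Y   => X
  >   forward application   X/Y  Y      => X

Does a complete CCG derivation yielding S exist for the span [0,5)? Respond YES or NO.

YES

[0,5] S   >
  [0,1] "this" : S/(NP/S)
  [1,5] NP/S   >
    [1,3] (NP/S)/NP   <
      [1,2] "from" : PP
      [2,3] "every" : ((NP/S)/NP)\PP
    [3,5] NP   <
      [3,4] "some" : S
      [4,5] "today" : NP\S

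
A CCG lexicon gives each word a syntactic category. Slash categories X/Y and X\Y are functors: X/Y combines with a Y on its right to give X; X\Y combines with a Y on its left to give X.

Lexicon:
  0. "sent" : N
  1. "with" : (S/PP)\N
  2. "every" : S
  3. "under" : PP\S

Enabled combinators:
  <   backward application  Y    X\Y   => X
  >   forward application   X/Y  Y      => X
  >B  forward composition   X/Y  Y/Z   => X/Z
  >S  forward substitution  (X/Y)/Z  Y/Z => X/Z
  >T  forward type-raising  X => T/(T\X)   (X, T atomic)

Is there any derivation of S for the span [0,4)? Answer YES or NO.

[0,4] S   >
  [0,2] S/PP   <
    [0,1] "sent" : N
    [1,2] "with" : (S/PP)\N
  [2,4] PP   <
    [2,3] "every" : S
    [3,4] "under" : PP\S

YES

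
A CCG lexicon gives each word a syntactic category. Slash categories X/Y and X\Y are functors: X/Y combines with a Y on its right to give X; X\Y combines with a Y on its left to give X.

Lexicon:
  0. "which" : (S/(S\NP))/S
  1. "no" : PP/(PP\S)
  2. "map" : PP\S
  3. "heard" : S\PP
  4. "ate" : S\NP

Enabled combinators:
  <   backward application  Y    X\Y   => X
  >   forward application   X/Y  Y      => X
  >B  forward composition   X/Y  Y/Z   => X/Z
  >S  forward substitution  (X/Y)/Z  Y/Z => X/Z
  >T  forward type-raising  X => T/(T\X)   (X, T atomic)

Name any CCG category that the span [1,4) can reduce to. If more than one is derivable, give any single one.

S

[0,5] S   >
  [0,4] S/(S\NP)   >
    [0,1] "which" : (S/(S\NP))/S
    [1,4] S   <
      [1,3] PP   >
        [1,2] "no" : PP/(PP\S)
        [2,3] "map" : PP\S
      [3,4] "heard" : S\PP
  [4,5] "ate" : S\NP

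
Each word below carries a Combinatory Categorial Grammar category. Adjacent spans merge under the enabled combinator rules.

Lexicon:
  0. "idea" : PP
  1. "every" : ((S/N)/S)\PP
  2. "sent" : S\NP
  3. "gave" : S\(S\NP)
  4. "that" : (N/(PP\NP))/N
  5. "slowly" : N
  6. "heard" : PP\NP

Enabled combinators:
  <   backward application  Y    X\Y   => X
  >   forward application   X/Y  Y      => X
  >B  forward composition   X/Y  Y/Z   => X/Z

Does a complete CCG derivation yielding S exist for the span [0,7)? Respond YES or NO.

[0,7] S   >
  [0,4] S/N   >
    [0,2] (S/N)/S   <
      [0,1] "idea" : PP
      [1,2] "every" : ((S/N)/S)\PP
    [2,4] S   <
      [2,3] "sent" : S\NP
      [3,4] "gave" : S\(S\NP)
  [4,7] N   >
    [4,6] N/(PP\NP)   >
      [4,5] "that" : (N/(PP\NP))/N
      [5,6] "slowly" : N
    [6,7] "heard" : PP\NP

YES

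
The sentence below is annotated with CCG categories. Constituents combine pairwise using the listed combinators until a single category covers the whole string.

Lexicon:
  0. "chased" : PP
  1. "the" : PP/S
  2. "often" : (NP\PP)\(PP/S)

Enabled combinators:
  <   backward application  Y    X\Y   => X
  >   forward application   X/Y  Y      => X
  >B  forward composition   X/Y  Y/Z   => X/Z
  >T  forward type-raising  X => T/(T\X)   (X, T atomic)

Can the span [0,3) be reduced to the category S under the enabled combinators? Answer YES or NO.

NO

PP PP/S (NP\PP)\(PP/S)
CKY chart[0,3] = {N/(N\NP), NP, NP/(NP\NP), PP/(PP\NP), S/(S\NP)}; S ∉ chart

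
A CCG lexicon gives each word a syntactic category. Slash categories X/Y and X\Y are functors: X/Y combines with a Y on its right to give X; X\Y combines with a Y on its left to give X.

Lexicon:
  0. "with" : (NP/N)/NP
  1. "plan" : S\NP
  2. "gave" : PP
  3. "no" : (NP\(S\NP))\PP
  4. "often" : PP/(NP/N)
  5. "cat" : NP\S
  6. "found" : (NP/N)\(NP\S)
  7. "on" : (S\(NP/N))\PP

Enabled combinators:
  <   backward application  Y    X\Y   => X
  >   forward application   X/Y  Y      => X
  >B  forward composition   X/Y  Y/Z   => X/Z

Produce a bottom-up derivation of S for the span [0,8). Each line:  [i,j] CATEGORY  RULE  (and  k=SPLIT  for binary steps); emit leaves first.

[0,1] (NP/N)/NP  lex  "with"
[1,2] S\NP  lex  "plan"
[2,3] PP  lex  "gave"
[3,4] (NP\(S\NP))\PP  lex  "no"
[2,4] NP\(S\NP)  <  k=3
[1,4] NP  <  k=2
[0,4] NP/N  >  k=1
[4,5] PP/(NP/N)  lex  "often"
[5,6] NP\S  lex  "cat"
[6,7] (NP/N)\(NP\S)  lex  "found"
[5,7] NP/N  <  k=6
[4,7] PP  >  k=5
[7,8] (S\(NP/N))\PP  lex  "on"
[4,8] S\(NP/N)  <  k=7
[0,8] S  <  k=4

[0,8] S   <
  [0,4] NP/N   >
    [0,1] "with" : (NP/N)/NP
    [1,4] NP   <
      [1,2] "plan" : S\NP
      [2,4] NP\(S\NP)   <
        [2,3] "gave" : PP
        [3,4] "no" : (NP\(S\NP))\PP
  [4,8] S\(NP/N)   <
    [4,7] PP   >
      [4,5] "often" : PP/(NP/N)
      [5,7] NP/N   <
        [5,6] "cat" : NP\S
        [6,7] "found" : (NP/N)\(NP\S)
    [7,8] "on" : (S\(NP/N))\PP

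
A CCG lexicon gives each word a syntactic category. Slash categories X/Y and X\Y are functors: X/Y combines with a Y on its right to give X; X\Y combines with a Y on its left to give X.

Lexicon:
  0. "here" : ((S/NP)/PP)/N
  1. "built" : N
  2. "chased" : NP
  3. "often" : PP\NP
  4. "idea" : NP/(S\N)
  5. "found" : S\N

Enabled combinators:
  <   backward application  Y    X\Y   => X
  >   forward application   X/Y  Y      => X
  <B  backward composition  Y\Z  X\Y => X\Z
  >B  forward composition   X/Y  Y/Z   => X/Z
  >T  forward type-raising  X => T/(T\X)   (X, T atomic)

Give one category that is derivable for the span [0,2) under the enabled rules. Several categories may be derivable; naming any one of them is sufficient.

(S/NP)/PP

[0,6] S   >
  [0,4] S/NP   >
    [0,2] (S/NP)/PP   >
      [0,1] "here" : ((S/NP)/PP)/N
      [1,2] "built" : N
    [2,4] PP   <
      [2,3] "chased" : NP
      [3,4] "often" : PP\NP
  [4,6] NP   >
    [4,5] "idea" : NP/(S\N)
    [5,6] "found" : S\N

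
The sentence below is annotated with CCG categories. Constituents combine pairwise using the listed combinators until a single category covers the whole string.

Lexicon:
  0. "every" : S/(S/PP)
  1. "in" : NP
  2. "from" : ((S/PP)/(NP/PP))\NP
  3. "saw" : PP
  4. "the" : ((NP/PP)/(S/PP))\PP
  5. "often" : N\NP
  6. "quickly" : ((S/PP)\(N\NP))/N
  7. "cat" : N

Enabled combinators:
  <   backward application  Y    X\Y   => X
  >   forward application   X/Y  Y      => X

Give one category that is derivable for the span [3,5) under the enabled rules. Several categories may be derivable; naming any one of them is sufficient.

(NP/PP)/(S/PP)

[0,8] S   >
  [0,1] "every" : S/(S/PP)
  [1,8] S/PP   >
    [1,3] (S/PP)/(NP/PP)   <
      [1,2] "in" : NP
      [2,3] "from" : ((S/PP)/(NP/PP))\NP
    [3,8] NP/PP   >
      [3,5] (NP/PP)/(S/PP)   <
        [3,4] "saw" : PP
        [4,5] "the" : ((NP/PP)/(S/PP))\PP
      [5,8] S/PP   <
        [5,6] "often" : N\NP
        [6,8] (S/PP)\(N\NP)   >
          [6,7] "quickly" : ((S/PP)\(N\NP))/N
          [7,8] "cat" : N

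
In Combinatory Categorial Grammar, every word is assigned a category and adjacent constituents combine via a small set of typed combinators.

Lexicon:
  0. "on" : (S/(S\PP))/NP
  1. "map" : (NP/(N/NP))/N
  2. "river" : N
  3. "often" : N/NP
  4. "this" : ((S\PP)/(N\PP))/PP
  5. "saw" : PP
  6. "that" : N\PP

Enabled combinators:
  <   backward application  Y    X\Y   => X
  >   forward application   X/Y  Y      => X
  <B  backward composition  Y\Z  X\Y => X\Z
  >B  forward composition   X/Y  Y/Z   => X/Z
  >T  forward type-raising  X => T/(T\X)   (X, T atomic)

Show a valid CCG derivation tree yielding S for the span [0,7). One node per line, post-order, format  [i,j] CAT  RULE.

[0,7] S   >
  [0,4] S/(S\PP)   >
    [0,1] "on" : (S/(S\PP))/NP
    [1,4] NP   >
      [1,3] NP/(N/NP)   >
        [1,2] "map" : (NP/(N/NP))/N
        [2,3] "river" : N
      [3,4] "often" : N/NP
  [4,7] S\PP   >
    [4,6] (S\PP)/(N\PP)   >
      [4,5] "this" : ((S\PP)/(N\PP))/PP
      [5,6] "saw" : PP
    [6,7] "that" : N\PP

[0,1] (S/(S\PP))/NP  lex  "on"
[1,2] (NP/(N/NP))/N  lex  "map"
[2,3] N  lex  "river"
[1,3] NP/(N/NP)  >  k=2
[3,4] N/NP  lex  "often"
[1,4] NP  >  k=3
[0,4] S/(S\PP)  >  k=1
[4,5] ((S\PP)/(N\PP))/PP  lex  "this"
[5,6] PP  lex  "saw"
[4,6] (S\PP)/(N\PP)  >  k=5
[6,7] N\PP  lex  "that"
[4,7] S\PP  >  k=6
[0,7] S  >  k=4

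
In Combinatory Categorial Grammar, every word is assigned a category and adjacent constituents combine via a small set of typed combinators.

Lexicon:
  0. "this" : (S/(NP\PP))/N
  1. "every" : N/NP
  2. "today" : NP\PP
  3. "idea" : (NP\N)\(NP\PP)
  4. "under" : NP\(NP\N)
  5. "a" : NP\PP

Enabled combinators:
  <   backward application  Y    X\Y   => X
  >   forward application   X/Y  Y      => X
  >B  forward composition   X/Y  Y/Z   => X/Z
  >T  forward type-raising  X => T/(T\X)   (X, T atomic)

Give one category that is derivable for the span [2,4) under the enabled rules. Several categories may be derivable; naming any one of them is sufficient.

[0,6] S   >
  [0,5] S/(NP\PP)   >
    [0,1] "this" : (S/(NP\PP))/N
    [1,5] N   >
      [1,2] "every" : N/NP
      [2,5] NP   <
        [2,4] NP\N   <
          [2,3] "today" : NP\PP
          [3,4] "idea" : (NP\N)\(NP\PP)
        [4,5] "under" : NP\(NP\N)
  [5,6] "a" : NP\PP

NP\N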